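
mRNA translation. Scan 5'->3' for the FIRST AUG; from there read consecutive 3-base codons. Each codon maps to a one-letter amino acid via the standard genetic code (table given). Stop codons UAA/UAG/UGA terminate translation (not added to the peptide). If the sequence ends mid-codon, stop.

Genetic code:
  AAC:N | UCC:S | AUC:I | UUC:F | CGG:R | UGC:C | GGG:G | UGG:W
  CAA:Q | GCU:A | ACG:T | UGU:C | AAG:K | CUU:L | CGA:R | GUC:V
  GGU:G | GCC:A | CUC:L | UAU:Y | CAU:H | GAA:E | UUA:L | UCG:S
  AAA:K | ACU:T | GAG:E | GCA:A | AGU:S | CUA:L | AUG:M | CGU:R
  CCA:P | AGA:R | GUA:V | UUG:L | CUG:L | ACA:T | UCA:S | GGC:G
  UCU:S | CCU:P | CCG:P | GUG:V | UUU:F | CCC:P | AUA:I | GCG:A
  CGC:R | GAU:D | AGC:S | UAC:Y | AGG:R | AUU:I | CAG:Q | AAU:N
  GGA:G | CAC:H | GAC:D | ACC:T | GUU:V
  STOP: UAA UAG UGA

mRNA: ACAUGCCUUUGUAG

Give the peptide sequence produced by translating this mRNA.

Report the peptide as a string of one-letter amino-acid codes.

start AUG at pos 2
pos 2: AUG -> M; peptide=M
pos 5: CCU -> P; peptide=MP
pos 8: UUG -> L; peptide=MPL
pos 11: UAG -> STOP

Answer: MPL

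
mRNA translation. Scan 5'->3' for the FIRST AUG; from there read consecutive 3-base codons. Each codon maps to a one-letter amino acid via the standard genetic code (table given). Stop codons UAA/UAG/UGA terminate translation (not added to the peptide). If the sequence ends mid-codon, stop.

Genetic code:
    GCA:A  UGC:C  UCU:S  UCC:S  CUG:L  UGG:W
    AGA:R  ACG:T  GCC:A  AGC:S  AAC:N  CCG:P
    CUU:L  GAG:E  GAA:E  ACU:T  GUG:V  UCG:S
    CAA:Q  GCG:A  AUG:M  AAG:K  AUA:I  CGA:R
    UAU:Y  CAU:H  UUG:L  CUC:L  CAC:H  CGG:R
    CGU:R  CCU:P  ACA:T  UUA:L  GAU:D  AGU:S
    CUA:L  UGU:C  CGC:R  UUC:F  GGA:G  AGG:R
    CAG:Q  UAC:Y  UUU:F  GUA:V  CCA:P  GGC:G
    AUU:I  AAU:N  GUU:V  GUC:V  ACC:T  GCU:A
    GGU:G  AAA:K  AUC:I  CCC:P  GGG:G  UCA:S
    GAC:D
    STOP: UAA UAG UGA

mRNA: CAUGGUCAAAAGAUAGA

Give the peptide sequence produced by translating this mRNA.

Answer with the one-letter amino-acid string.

Answer: MVKR

Derivation:
start AUG at pos 1
pos 1: AUG -> M; peptide=M
pos 4: GUC -> V; peptide=MV
pos 7: AAA -> K; peptide=MVK
pos 10: AGA -> R; peptide=MVKR
pos 13: UAG -> STOP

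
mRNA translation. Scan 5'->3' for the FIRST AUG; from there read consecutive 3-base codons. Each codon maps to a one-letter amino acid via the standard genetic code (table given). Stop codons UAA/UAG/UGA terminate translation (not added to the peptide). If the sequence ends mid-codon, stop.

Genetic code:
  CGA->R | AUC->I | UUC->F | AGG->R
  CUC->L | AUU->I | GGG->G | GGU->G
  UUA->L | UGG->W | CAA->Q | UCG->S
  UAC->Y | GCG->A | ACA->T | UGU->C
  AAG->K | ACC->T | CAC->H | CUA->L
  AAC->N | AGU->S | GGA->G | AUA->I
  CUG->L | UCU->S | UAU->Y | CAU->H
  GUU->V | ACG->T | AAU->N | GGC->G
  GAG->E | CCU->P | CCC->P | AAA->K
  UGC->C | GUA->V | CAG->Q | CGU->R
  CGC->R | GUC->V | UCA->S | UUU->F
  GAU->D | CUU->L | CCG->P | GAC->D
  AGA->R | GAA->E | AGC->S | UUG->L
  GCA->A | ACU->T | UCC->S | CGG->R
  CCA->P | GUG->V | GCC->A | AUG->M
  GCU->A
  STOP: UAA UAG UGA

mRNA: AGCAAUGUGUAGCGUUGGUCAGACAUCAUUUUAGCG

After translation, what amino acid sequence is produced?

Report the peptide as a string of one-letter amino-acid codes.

Answer: MCSVGQTSF

Derivation:
start AUG at pos 4
pos 4: AUG -> M; peptide=M
pos 7: UGU -> C; peptide=MC
pos 10: AGC -> S; peptide=MCS
pos 13: GUU -> V; peptide=MCSV
pos 16: GGU -> G; peptide=MCSVG
pos 19: CAG -> Q; peptide=MCSVGQ
pos 22: ACA -> T; peptide=MCSVGQT
pos 25: UCA -> S; peptide=MCSVGQTS
pos 28: UUU -> F; peptide=MCSVGQTSF
pos 31: UAG -> STOP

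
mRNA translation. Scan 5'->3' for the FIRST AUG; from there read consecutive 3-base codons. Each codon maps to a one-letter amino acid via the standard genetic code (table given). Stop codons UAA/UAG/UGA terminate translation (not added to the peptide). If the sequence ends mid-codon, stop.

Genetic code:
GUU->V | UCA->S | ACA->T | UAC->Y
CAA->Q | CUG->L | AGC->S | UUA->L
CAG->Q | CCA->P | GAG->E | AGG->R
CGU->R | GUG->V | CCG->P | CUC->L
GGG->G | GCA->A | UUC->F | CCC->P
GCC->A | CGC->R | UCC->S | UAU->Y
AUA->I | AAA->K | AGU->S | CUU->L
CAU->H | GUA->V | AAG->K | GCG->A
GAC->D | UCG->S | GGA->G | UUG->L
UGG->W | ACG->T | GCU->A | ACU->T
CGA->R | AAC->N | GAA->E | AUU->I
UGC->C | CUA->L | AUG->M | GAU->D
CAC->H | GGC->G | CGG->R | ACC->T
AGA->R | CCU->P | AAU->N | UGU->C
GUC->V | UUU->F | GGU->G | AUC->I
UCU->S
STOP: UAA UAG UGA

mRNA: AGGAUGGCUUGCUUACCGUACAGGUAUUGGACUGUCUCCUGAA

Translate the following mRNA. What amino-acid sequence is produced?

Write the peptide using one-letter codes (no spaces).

start AUG at pos 3
pos 3: AUG -> M; peptide=M
pos 6: GCU -> A; peptide=MA
pos 9: UGC -> C; peptide=MAC
pos 12: UUA -> L; peptide=MACL
pos 15: CCG -> P; peptide=MACLP
pos 18: UAC -> Y; peptide=MACLPY
pos 21: AGG -> R; peptide=MACLPYR
pos 24: UAU -> Y; peptide=MACLPYRY
pos 27: UGG -> W; peptide=MACLPYRYW
pos 30: ACU -> T; peptide=MACLPYRYWT
pos 33: GUC -> V; peptide=MACLPYRYWTV
pos 36: UCC -> S; peptide=MACLPYRYWTVS
pos 39: UGA -> STOP

Answer: MACLPYRYWTVS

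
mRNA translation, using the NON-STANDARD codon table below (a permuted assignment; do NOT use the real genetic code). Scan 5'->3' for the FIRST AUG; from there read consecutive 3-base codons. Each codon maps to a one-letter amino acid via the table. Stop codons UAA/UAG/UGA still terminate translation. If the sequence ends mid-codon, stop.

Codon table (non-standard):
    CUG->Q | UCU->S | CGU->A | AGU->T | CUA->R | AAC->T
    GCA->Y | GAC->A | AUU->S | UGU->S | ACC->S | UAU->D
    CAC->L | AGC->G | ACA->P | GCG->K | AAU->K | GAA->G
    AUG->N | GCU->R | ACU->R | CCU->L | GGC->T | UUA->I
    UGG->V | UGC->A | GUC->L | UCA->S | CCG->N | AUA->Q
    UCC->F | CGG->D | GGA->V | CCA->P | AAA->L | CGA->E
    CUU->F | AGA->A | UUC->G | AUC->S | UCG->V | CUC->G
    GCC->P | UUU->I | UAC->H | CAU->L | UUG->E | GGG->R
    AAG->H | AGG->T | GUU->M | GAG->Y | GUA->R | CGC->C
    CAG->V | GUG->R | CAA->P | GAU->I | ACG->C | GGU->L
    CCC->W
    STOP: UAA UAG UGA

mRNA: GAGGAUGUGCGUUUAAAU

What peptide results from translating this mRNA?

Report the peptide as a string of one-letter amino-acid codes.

start AUG at pos 4
pos 4: AUG -> N; peptide=N
pos 7: UGC -> A; peptide=NA
pos 10: GUU -> M; peptide=NAM
pos 13: UAA -> STOP

Answer: NAM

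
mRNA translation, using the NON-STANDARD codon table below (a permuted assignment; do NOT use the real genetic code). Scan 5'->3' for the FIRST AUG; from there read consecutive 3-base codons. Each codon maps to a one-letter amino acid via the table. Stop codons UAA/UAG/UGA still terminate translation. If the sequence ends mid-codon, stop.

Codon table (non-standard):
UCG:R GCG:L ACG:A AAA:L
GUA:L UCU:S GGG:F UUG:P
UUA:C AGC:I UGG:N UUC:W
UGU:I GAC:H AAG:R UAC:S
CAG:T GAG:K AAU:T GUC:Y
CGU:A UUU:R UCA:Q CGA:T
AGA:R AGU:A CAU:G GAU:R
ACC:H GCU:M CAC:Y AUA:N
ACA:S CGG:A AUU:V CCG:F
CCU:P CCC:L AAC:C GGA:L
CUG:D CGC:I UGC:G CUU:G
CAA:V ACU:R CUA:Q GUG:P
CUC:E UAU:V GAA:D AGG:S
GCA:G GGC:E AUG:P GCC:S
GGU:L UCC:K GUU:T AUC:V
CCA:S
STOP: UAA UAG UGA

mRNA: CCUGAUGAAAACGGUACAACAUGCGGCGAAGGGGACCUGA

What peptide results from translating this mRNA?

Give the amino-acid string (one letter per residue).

Answer: PLALVGLLRFH

Derivation:
start AUG at pos 4
pos 4: AUG -> P; peptide=P
pos 7: AAA -> L; peptide=PL
pos 10: ACG -> A; peptide=PLA
pos 13: GUA -> L; peptide=PLAL
pos 16: CAA -> V; peptide=PLALV
pos 19: CAU -> G; peptide=PLALVG
pos 22: GCG -> L; peptide=PLALVGL
pos 25: GCG -> L; peptide=PLALVGLL
pos 28: AAG -> R; peptide=PLALVGLLR
pos 31: GGG -> F; peptide=PLALVGLLRF
pos 34: ACC -> H; peptide=PLALVGLLRFH
pos 37: UGA -> STOP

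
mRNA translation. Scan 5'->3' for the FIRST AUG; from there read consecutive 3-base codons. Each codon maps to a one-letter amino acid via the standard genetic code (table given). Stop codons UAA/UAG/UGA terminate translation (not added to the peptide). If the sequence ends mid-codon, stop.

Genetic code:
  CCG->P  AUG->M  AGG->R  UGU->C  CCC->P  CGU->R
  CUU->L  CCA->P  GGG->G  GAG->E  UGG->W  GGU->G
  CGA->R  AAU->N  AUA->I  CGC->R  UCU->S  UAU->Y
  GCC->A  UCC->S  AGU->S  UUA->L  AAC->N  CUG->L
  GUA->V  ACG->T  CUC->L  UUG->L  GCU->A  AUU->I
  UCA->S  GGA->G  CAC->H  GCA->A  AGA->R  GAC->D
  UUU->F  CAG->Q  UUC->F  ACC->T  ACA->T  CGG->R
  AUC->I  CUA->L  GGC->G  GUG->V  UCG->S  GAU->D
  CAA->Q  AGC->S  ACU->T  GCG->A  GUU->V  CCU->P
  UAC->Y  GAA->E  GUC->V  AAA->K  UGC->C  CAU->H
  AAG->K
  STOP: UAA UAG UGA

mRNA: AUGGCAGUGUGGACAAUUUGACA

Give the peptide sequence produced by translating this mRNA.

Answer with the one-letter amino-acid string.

Answer: MAVWTI

Derivation:
start AUG at pos 0
pos 0: AUG -> M; peptide=M
pos 3: GCA -> A; peptide=MA
pos 6: GUG -> V; peptide=MAV
pos 9: UGG -> W; peptide=MAVW
pos 12: ACA -> T; peptide=MAVWT
pos 15: AUU -> I; peptide=MAVWTI
pos 18: UGA -> STOP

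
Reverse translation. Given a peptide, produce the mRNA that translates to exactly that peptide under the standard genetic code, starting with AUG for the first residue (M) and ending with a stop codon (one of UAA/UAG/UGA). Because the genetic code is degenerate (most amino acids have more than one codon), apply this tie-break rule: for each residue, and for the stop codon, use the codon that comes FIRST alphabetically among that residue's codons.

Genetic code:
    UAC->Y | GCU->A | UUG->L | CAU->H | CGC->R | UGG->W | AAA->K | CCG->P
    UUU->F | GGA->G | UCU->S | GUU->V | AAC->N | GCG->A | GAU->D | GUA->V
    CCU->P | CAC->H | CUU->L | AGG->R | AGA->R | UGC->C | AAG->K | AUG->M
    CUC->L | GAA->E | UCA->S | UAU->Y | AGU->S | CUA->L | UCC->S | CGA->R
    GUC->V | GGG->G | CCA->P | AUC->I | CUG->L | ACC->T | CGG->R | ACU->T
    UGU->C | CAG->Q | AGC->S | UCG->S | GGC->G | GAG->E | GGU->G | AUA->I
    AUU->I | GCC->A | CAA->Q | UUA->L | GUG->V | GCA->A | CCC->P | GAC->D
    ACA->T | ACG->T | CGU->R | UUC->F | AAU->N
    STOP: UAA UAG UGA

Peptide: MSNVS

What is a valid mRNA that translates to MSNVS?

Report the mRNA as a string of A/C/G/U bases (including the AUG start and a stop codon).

residue 1: M -> AUG (start codon)
residue 2: S codons sorted = AGC,AGU,UCA,UCC,UCG,UCU -> pick first = AGC
residue 3: N codons sorted = AAC,AAU -> pick first = AAC
residue 4: V codons sorted = GUA,GUC,GUG,GUU -> pick first = GUA
residue 5: S codons sorted = AGC,AGU,UCA,UCC,UCG,UCU -> pick first = AGC
terminator: stop codons sorted = UAA,UAG,UGA -> pick first = UAA

Answer: mRNA: AUGAGCAACGUAAGCUAA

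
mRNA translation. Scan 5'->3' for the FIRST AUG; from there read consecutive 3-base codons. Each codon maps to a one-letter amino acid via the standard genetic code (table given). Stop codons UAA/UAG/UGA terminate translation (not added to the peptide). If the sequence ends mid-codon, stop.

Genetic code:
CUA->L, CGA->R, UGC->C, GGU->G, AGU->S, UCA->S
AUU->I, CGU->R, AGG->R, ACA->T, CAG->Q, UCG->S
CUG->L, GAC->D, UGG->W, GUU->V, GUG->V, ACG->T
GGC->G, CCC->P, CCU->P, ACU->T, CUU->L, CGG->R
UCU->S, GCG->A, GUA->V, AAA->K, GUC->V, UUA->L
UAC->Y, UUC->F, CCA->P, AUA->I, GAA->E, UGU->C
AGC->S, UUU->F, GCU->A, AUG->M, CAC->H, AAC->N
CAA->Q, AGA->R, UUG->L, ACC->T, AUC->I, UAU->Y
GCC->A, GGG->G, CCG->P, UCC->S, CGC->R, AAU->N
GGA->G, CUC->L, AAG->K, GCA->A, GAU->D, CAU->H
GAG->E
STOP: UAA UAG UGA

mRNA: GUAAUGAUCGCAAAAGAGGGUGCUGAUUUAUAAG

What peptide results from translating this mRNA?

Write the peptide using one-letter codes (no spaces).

start AUG at pos 3
pos 3: AUG -> M; peptide=M
pos 6: AUC -> I; peptide=MI
pos 9: GCA -> A; peptide=MIA
pos 12: AAA -> K; peptide=MIAK
pos 15: GAG -> E; peptide=MIAKE
pos 18: GGU -> G; peptide=MIAKEG
pos 21: GCU -> A; peptide=MIAKEGA
pos 24: GAU -> D; peptide=MIAKEGAD
pos 27: UUA -> L; peptide=MIAKEGADL
pos 30: UAA -> STOP

Answer: MIAKEGADL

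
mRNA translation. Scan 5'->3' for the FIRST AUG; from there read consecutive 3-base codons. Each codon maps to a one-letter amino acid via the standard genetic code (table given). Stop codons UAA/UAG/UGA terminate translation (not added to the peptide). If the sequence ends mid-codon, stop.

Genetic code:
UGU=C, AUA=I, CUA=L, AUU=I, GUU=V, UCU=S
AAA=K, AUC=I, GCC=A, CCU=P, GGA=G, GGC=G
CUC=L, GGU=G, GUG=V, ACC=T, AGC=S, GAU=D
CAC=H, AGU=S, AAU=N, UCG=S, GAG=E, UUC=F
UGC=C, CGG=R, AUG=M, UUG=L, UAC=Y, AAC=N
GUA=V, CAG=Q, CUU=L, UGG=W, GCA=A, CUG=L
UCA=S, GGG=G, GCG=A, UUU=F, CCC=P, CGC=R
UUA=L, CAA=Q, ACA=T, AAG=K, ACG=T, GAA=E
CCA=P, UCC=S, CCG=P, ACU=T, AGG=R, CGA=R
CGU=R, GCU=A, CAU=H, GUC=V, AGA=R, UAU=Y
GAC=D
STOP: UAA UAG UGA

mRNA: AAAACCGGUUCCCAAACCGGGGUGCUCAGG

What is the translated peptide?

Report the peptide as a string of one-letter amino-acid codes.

Answer: (empty: no AUG start codon)

Derivation:
no AUG start codon found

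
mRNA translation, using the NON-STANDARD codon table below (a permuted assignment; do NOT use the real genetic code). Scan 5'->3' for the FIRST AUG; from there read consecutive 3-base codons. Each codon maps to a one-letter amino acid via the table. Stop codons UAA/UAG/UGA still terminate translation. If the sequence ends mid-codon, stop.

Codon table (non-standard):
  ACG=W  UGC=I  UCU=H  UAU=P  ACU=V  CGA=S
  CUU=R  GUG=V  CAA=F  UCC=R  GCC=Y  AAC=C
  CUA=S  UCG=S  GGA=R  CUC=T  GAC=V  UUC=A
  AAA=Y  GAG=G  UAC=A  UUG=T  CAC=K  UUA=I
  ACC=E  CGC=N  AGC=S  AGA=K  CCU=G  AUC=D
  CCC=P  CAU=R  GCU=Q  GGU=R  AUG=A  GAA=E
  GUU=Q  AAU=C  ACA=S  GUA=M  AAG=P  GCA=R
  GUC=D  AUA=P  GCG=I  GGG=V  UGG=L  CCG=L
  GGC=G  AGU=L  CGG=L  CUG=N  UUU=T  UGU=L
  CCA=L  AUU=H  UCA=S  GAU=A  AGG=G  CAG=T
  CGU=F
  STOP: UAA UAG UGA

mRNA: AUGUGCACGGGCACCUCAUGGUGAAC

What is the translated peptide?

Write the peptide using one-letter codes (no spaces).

start AUG at pos 0
pos 0: AUG -> A; peptide=A
pos 3: UGC -> I; peptide=AI
pos 6: ACG -> W; peptide=AIW
pos 9: GGC -> G; peptide=AIWG
pos 12: ACC -> E; peptide=AIWGE
pos 15: UCA -> S; peptide=AIWGES
pos 18: UGG -> L; peptide=AIWGESL
pos 21: UGA -> STOP

Answer: AIWGESL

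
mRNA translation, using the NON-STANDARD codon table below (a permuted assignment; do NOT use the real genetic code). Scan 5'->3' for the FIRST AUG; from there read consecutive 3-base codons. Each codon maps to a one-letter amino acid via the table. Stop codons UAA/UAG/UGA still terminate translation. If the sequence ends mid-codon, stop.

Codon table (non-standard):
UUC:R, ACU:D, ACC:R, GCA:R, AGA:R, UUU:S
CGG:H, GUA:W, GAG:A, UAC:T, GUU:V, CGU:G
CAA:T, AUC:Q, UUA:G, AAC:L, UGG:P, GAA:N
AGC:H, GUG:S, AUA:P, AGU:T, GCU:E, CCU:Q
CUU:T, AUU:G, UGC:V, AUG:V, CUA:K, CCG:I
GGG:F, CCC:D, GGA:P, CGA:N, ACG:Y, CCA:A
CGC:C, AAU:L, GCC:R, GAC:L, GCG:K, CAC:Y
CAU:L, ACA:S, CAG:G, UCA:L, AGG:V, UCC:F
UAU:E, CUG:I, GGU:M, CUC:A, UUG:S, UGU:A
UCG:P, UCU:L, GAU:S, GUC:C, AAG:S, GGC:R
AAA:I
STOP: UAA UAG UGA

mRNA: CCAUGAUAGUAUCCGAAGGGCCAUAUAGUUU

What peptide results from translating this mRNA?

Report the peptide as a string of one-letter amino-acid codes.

start AUG at pos 2
pos 2: AUG -> V; peptide=V
pos 5: AUA -> P; peptide=VP
pos 8: GUA -> W; peptide=VPW
pos 11: UCC -> F; peptide=VPWF
pos 14: GAA -> N; peptide=VPWFN
pos 17: GGG -> F; peptide=VPWFNF
pos 20: CCA -> A; peptide=VPWFNFA
pos 23: UAU -> E; peptide=VPWFNFAE
pos 26: AGU -> T; peptide=VPWFNFAET
pos 29: only 2 nt remain (<3), stop (end of mRNA)

Answer: VPWFNFAET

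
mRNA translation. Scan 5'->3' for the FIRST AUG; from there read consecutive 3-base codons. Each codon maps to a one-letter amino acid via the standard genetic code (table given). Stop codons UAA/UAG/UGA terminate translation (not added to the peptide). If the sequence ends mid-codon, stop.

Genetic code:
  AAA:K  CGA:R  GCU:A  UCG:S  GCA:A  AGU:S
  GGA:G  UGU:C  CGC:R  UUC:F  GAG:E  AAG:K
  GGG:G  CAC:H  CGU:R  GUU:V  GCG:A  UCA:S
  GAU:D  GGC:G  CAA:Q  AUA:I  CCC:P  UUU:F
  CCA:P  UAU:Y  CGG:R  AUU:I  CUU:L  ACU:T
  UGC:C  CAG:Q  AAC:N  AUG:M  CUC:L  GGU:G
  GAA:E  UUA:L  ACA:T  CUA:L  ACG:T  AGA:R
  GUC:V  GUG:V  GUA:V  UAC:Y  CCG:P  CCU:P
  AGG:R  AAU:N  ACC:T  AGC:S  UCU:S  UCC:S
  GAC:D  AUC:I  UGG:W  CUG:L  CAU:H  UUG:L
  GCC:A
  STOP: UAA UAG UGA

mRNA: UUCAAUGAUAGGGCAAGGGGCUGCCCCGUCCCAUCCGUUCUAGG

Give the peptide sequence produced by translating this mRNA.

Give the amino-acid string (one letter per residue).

start AUG at pos 4
pos 4: AUG -> M; peptide=M
pos 7: AUA -> I; peptide=MI
pos 10: GGG -> G; peptide=MIG
pos 13: CAA -> Q; peptide=MIGQ
pos 16: GGG -> G; peptide=MIGQG
pos 19: GCU -> A; peptide=MIGQGA
pos 22: GCC -> A; peptide=MIGQGAA
pos 25: CCG -> P; peptide=MIGQGAAP
pos 28: UCC -> S; peptide=MIGQGAAPS
pos 31: CAU -> H; peptide=MIGQGAAPSH
pos 34: CCG -> P; peptide=MIGQGAAPSHP
pos 37: UUC -> F; peptide=MIGQGAAPSHPF
pos 40: UAG -> STOP

Answer: MIGQGAAPSHPF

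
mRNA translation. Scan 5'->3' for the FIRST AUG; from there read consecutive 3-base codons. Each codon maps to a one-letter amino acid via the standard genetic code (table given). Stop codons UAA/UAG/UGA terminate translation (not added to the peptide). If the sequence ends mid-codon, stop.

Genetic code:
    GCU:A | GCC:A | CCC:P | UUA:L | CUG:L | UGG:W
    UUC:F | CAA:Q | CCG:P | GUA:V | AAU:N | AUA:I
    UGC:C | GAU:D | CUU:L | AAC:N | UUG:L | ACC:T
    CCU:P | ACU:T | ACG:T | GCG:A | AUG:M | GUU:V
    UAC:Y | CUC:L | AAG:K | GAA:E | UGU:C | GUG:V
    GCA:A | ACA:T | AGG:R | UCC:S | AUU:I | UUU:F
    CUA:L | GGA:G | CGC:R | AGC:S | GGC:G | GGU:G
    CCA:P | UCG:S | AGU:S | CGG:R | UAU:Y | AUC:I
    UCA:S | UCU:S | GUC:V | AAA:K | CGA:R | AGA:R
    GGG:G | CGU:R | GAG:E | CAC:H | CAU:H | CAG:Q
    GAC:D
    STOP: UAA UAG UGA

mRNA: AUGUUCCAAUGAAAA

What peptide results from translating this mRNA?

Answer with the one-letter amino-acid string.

Answer: MFQ

Derivation:
start AUG at pos 0
pos 0: AUG -> M; peptide=M
pos 3: UUC -> F; peptide=MF
pos 6: CAA -> Q; peptide=MFQ
pos 9: UGA -> STOP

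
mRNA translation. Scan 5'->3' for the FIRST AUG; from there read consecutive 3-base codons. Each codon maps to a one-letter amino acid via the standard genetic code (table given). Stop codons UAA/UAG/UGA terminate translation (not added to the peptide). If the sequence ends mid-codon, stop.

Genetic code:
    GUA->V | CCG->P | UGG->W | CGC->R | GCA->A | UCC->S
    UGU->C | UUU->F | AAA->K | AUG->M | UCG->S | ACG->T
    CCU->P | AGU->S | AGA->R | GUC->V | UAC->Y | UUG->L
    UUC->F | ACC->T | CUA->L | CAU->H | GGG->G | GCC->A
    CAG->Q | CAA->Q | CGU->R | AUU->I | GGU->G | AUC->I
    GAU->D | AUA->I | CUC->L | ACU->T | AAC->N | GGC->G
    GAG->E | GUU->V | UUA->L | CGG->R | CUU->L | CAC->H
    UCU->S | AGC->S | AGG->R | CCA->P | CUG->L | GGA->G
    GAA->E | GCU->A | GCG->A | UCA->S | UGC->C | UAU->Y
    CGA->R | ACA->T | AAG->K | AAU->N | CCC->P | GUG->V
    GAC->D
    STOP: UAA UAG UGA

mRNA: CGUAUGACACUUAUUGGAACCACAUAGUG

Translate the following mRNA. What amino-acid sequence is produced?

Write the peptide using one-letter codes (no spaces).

Answer: MTLIGTT

Derivation:
start AUG at pos 3
pos 3: AUG -> M; peptide=M
pos 6: ACA -> T; peptide=MT
pos 9: CUU -> L; peptide=MTL
pos 12: AUU -> I; peptide=MTLI
pos 15: GGA -> G; peptide=MTLIG
pos 18: ACC -> T; peptide=MTLIGT
pos 21: ACA -> T; peptide=MTLIGTT
pos 24: UAG -> STOP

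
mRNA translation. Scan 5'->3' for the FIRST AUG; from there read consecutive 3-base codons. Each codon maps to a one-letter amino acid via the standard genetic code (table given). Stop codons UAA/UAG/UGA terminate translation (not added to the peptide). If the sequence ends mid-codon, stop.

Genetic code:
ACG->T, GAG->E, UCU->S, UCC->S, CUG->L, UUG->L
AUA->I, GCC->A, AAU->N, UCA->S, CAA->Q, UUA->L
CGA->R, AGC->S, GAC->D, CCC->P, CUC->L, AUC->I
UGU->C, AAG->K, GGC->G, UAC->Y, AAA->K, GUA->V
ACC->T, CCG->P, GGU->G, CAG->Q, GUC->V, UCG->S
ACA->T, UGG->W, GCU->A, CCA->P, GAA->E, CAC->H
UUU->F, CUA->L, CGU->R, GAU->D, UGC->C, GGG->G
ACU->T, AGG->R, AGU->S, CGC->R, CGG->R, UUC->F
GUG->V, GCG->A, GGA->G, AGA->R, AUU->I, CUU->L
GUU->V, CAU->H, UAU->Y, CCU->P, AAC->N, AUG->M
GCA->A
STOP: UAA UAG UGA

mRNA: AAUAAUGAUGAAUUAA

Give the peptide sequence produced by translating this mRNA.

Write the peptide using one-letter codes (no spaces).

Answer: MMN

Derivation:
start AUG at pos 4
pos 4: AUG -> M; peptide=M
pos 7: AUG -> M; peptide=MM
pos 10: AAU -> N; peptide=MMN
pos 13: UAA -> STOP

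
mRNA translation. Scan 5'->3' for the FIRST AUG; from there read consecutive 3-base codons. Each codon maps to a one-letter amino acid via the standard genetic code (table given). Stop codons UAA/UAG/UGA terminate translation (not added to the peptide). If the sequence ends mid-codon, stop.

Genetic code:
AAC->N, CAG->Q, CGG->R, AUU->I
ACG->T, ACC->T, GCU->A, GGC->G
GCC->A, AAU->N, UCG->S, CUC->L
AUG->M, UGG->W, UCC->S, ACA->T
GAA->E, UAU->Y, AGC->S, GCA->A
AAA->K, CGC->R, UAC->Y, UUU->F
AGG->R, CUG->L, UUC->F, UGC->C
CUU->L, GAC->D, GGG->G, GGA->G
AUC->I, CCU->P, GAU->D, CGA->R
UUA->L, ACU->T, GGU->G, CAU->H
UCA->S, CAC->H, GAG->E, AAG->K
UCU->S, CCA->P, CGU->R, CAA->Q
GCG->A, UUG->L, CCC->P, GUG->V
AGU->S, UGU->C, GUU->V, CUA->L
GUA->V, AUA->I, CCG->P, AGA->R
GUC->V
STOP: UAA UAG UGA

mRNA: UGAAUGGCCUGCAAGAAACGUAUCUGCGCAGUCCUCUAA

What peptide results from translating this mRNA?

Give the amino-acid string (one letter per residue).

start AUG at pos 3
pos 3: AUG -> M; peptide=M
pos 6: GCC -> A; peptide=MA
pos 9: UGC -> C; peptide=MAC
pos 12: AAG -> K; peptide=MACK
pos 15: AAA -> K; peptide=MACKK
pos 18: CGU -> R; peptide=MACKKR
pos 21: AUC -> I; peptide=MACKKRI
pos 24: UGC -> C; peptide=MACKKRIC
pos 27: GCA -> A; peptide=MACKKRICA
pos 30: GUC -> V; peptide=MACKKRICAV
pos 33: CUC -> L; peptide=MACKKRICAVL
pos 36: UAA -> STOP

Answer: MACKKRICAVL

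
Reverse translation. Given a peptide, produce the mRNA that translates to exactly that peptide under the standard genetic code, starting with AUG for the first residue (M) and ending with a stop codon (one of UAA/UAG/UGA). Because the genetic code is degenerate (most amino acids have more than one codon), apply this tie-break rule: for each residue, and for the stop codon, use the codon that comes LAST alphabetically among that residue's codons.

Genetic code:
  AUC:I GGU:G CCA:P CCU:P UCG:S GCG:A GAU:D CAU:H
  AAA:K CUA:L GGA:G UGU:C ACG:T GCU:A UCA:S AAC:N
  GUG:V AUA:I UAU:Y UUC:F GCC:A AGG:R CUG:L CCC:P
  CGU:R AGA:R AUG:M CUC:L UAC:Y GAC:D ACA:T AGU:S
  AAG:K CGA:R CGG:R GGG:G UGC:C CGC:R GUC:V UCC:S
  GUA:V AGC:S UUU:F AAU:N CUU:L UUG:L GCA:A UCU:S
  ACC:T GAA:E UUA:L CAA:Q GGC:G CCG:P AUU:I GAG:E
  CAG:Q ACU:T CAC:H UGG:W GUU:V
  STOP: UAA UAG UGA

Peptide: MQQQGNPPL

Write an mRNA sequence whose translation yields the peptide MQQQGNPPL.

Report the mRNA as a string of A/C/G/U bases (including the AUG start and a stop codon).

Answer: mRNA: AUGCAGCAGCAGGGUAAUCCUCCUUUGUGA

Derivation:
residue 1: M -> AUG (start codon)
residue 2: Q codons sorted = CAA,CAG -> pick last = CAG
residue 3: Q codons sorted = CAA,CAG -> pick last = CAG
residue 4: Q codons sorted = CAA,CAG -> pick last = CAG
residue 5: G codons sorted = GGA,GGC,GGG,GGU -> pick last = GGU
residue 6: N codons sorted = AAC,AAU -> pick last = AAU
residue 7: P codons sorted = CCA,CCC,CCG,CCU -> pick last = CCU
residue 8: P codons sorted = CCA,CCC,CCG,CCU -> pick last = CCU
residue 9: L codons sorted = CUA,CUC,CUG,CUU,UUA,UUG -> pick last = UUG
terminator: stop codons sorted = UAA,UAG,UGA -> pick last = UGA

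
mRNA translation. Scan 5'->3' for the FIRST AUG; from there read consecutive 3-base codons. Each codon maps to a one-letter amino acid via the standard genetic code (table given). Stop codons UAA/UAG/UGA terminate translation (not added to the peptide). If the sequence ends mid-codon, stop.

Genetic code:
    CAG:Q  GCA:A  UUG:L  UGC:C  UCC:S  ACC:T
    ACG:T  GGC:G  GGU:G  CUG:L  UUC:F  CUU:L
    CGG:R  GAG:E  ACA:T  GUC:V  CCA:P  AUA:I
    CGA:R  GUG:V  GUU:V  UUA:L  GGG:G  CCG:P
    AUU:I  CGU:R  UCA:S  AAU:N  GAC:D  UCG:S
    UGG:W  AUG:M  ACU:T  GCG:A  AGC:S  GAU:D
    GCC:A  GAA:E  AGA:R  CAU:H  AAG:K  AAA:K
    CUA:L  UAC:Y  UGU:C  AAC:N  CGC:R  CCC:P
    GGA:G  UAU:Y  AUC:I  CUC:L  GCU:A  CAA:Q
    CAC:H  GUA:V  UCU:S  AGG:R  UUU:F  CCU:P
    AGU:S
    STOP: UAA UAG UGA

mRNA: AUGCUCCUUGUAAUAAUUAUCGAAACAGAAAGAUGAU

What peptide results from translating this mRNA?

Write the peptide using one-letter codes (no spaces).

Answer: MLLVIIIETER

Derivation:
start AUG at pos 0
pos 0: AUG -> M; peptide=M
pos 3: CUC -> L; peptide=ML
pos 6: CUU -> L; peptide=MLL
pos 9: GUA -> V; peptide=MLLV
pos 12: AUA -> I; peptide=MLLVI
pos 15: AUU -> I; peptide=MLLVII
pos 18: AUC -> I; peptide=MLLVIII
pos 21: GAA -> E; peptide=MLLVIIIE
pos 24: ACA -> T; peptide=MLLVIIIET
pos 27: GAA -> E; peptide=MLLVIIIETE
pos 30: AGA -> R; peptide=MLLVIIIETER
pos 33: UGA -> STOP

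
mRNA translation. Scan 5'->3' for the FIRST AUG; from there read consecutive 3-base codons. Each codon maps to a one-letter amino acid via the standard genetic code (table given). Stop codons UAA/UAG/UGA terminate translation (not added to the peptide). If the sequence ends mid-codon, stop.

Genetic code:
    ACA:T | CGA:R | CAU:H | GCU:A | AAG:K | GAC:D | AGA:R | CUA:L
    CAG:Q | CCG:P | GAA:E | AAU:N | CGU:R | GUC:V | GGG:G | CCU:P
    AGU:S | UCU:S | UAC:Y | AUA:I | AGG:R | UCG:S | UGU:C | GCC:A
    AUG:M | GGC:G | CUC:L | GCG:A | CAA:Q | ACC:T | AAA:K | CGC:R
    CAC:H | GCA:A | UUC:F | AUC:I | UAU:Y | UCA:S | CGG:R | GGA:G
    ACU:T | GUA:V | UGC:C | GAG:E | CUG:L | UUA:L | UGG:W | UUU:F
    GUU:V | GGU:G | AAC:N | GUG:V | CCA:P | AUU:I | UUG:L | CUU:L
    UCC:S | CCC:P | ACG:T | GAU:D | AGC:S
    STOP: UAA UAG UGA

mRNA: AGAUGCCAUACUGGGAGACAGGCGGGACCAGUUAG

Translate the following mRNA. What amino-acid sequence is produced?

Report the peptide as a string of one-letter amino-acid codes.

start AUG at pos 2
pos 2: AUG -> M; peptide=M
pos 5: CCA -> P; peptide=MP
pos 8: UAC -> Y; peptide=MPY
pos 11: UGG -> W; peptide=MPYW
pos 14: GAG -> E; peptide=MPYWE
pos 17: ACA -> T; peptide=MPYWET
pos 20: GGC -> G; peptide=MPYWETG
pos 23: GGG -> G; peptide=MPYWETGG
pos 26: ACC -> T; peptide=MPYWETGGT
pos 29: AGU -> S; peptide=MPYWETGGTS
pos 32: UAG -> STOP

Answer: MPYWETGGTS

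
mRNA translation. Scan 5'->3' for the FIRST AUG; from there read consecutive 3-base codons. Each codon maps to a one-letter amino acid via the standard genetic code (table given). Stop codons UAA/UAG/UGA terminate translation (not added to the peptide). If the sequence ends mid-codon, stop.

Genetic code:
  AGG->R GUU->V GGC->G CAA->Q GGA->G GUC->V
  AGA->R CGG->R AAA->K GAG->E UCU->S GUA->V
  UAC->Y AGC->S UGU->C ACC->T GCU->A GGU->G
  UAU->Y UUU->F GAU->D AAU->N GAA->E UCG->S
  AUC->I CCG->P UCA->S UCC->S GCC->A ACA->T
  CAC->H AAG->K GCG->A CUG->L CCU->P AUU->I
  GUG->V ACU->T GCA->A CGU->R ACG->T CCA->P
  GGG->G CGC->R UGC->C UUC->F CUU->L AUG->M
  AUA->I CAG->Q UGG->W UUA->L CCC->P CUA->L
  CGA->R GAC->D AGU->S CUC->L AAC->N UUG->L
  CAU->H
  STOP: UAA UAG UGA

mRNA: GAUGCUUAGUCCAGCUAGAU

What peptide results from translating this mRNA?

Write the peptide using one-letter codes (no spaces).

start AUG at pos 1
pos 1: AUG -> M; peptide=M
pos 4: CUU -> L; peptide=ML
pos 7: AGU -> S; peptide=MLS
pos 10: CCA -> P; peptide=MLSP
pos 13: GCU -> A; peptide=MLSPA
pos 16: AGA -> R; peptide=MLSPAR
pos 19: only 1 nt remain (<3), stop (end of mRNA)

Answer: MLSPAR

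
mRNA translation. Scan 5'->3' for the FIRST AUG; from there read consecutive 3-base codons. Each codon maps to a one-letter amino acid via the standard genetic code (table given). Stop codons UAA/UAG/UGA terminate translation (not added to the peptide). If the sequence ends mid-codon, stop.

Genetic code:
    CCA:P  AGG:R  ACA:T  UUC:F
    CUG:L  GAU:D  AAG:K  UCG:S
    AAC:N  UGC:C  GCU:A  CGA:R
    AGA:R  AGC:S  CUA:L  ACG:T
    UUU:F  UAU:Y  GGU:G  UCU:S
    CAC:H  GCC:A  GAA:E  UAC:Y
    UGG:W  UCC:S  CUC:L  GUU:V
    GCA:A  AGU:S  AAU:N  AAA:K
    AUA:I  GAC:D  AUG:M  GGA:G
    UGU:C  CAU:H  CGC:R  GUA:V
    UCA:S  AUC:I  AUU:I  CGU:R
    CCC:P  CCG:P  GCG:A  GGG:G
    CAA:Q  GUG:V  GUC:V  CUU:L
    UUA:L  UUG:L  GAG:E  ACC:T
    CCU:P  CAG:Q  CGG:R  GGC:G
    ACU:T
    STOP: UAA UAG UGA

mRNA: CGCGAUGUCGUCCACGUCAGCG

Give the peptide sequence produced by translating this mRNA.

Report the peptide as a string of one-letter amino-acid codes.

Answer: MSSTSA

Derivation:
start AUG at pos 4
pos 4: AUG -> M; peptide=M
pos 7: UCG -> S; peptide=MS
pos 10: UCC -> S; peptide=MSS
pos 13: ACG -> T; peptide=MSST
pos 16: UCA -> S; peptide=MSSTS
pos 19: GCG -> A; peptide=MSSTSA
pos 22: only 0 nt remain (<3), stop (end of mRNA)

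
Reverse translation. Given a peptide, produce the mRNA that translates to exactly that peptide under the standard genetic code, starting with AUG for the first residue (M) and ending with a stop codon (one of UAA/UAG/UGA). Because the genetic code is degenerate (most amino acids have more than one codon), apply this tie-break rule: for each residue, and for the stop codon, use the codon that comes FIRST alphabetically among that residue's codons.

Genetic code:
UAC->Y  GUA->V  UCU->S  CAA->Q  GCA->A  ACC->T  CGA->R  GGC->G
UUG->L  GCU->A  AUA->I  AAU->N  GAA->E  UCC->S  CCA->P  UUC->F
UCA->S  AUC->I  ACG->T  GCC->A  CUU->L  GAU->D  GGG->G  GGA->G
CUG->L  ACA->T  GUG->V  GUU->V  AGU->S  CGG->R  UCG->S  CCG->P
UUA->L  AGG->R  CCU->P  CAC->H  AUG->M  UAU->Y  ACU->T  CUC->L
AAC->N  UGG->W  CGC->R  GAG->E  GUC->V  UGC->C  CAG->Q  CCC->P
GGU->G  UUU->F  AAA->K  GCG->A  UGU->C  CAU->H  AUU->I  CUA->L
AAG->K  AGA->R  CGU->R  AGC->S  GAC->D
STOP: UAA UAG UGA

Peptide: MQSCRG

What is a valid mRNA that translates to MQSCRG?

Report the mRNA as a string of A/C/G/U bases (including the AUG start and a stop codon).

Answer: mRNA: AUGCAAAGCUGCAGAGGAUAA

Derivation:
residue 1: M -> AUG (start codon)
residue 2: Q codons sorted = CAA,CAG -> pick first = CAA
residue 3: S codons sorted = AGC,AGU,UCA,UCC,UCG,UCU -> pick first = AGC
residue 4: C codons sorted = UGC,UGU -> pick first = UGC
residue 5: R codons sorted = AGA,AGG,CGA,CGC,CGG,CGU -> pick first = AGA
residue 6: G codons sorted = GGA,GGC,GGG,GGU -> pick first = GGA
terminator: stop codons sorted = UAA,UAG,UGA -> pick first = UAA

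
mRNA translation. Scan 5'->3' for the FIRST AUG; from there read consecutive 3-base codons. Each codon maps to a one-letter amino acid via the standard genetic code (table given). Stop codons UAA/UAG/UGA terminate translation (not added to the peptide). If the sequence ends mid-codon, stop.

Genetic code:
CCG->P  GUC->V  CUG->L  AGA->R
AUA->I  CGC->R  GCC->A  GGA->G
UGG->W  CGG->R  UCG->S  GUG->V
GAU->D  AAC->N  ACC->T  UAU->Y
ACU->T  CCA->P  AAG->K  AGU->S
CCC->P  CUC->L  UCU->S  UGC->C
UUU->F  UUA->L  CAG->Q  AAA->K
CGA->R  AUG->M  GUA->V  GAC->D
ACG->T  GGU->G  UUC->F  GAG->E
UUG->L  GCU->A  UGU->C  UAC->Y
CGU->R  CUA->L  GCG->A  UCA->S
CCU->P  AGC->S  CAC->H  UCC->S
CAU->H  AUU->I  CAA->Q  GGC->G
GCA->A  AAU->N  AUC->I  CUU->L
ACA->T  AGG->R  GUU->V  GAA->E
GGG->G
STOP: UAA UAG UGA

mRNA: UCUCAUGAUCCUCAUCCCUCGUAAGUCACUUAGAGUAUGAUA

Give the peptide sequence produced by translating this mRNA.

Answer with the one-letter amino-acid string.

Answer: MILIPRKSLRV

Derivation:
start AUG at pos 4
pos 4: AUG -> M; peptide=M
pos 7: AUC -> I; peptide=MI
pos 10: CUC -> L; peptide=MIL
pos 13: AUC -> I; peptide=MILI
pos 16: CCU -> P; peptide=MILIP
pos 19: CGU -> R; peptide=MILIPR
pos 22: AAG -> K; peptide=MILIPRK
pos 25: UCA -> S; peptide=MILIPRKS
pos 28: CUU -> L; peptide=MILIPRKSL
pos 31: AGA -> R; peptide=MILIPRKSLR
pos 34: GUA -> V; peptide=MILIPRKSLRV
pos 37: UGA -> STOP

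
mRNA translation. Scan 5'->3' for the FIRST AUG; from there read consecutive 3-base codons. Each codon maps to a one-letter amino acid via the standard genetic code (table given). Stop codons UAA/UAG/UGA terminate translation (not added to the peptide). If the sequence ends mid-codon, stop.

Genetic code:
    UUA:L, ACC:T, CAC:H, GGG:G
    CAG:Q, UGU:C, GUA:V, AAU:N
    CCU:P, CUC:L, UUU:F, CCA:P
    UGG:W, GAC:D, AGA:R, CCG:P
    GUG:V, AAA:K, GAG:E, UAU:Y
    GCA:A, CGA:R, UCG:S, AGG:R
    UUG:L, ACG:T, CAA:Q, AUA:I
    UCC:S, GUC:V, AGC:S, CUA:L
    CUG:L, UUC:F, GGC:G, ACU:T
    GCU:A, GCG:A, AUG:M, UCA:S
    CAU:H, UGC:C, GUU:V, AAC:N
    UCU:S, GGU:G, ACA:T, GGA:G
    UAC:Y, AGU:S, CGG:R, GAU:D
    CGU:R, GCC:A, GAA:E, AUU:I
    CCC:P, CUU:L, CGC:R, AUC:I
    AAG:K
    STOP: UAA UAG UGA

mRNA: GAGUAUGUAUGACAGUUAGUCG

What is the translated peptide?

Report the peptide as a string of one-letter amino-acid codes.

Answer: MYDS

Derivation:
start AUG at pos 4
pos 4: AUG -> M; peptide=M
pos 7: UAU -> Y; peptide=MY
pos 10: GAC -> D; peptide=MYD
pos 13: AGU -> S; peptide=MYDS
pos 16: UAG -> STOP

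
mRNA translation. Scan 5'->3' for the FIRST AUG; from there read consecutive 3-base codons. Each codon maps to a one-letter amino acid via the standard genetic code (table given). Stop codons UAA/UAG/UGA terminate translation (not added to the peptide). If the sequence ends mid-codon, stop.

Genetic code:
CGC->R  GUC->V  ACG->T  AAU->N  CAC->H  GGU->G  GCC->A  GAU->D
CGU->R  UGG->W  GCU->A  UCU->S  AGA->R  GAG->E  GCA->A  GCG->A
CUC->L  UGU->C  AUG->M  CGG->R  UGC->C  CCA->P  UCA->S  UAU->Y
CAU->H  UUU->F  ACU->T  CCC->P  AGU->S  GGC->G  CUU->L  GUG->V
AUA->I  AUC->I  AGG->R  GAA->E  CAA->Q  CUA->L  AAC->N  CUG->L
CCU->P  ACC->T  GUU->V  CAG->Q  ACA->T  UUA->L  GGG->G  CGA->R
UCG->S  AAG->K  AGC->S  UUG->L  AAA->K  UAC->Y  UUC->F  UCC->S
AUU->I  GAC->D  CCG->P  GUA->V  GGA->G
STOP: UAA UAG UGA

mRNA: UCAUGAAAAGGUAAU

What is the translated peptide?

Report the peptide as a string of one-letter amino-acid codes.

start AUG at pos 2
pos 2: AUG -> M; peptide=M
pos 5: AAA -> K; peptide=MK
pos 8: AGG -> R; peptide=MKR
pos 11: UAA -> STOP

Answer: MKR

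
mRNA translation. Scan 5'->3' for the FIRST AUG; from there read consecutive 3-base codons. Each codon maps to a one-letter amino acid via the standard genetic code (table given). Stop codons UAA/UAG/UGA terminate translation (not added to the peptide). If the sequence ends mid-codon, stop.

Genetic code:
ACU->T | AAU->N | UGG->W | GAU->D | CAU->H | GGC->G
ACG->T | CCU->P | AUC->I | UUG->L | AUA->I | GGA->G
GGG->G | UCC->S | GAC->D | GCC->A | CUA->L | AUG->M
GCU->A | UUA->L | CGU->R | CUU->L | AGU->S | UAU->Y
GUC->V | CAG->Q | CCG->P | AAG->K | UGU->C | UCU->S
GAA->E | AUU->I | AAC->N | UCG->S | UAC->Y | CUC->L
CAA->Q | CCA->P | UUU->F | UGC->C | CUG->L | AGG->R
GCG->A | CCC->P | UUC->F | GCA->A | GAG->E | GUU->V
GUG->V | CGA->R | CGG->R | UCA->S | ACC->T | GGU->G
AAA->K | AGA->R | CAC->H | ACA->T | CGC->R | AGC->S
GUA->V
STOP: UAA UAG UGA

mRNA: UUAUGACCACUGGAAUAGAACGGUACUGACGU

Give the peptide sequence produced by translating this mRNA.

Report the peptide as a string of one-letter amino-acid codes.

Answer: MTTGIERY

Derivation:
start AUG at pos 2
pos 2: AUG -> M; peptide=M
pos 5: ACC -> T; peptide=MT
pos 8: ACU -> T; peptide=MTT
pos 11: GGA -> G; peptide=MTTG
pos 14: AUA -> I; peptide=MTTGI
pos 17: GAA -> E; peptide=MTTGIE
pos 20: CGG -> R; peptide=MTTGIER
pos 23: UAC -> Y; peptide=MTTGIERY
pos 26: UGA -> STOP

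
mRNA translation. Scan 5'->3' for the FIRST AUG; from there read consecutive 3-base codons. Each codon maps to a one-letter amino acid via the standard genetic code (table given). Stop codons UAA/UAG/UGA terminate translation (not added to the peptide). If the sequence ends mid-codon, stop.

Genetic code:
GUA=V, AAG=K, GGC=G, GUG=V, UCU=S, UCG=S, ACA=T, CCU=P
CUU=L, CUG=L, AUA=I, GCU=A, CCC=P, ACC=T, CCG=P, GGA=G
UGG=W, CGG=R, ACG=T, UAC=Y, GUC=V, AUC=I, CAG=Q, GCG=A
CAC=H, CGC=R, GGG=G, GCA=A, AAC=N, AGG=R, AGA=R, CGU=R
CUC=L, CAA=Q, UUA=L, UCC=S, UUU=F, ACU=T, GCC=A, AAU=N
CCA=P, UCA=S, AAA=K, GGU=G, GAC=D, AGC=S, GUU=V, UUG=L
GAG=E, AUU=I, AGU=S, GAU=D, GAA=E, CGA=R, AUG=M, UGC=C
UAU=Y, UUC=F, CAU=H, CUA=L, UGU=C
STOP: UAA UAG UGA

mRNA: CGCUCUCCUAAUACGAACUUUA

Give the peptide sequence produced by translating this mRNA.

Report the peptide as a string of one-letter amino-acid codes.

no AUG start codon found

Answer: (empty: no AUG start codon)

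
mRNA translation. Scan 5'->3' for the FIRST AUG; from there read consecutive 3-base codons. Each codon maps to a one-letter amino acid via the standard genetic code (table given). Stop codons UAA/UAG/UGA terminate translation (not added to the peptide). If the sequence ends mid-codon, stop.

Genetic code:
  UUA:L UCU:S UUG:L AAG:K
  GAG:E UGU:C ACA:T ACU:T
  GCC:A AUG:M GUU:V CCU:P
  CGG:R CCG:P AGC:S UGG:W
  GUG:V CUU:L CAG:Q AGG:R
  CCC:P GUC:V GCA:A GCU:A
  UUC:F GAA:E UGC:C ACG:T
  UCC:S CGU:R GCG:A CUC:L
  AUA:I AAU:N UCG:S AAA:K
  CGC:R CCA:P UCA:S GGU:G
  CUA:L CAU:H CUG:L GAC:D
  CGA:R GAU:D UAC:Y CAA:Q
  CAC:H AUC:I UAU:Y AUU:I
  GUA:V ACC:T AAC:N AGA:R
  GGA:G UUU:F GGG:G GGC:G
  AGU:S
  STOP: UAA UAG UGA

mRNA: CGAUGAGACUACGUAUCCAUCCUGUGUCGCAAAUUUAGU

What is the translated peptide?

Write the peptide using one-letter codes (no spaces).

Answer: MRLRIHPVSQI

Derivation:
start AUG at pos 2
pos 2: AUG -> M; peptide=M
pos 5: AGA -> R; peptide=MR
pos 8: CUA -> L; peptide=MRL
pos 11: CGU -> R; peptide=MRLR
pos 14: AUC -> I; peptide=MRLRI
pos 17: CAU -> H; peptide=MRLRIH
pos 20: CCU -> P; peptide=MRLRIHP
pos 23: GUG -> V; peptide=MRLRIHPV
pos 26: UCG -> S; peptide=MRLRIHPVS
pos 29: CAA -> Q; peptide=MRLRIHPVSQ
pos 32: AUU -> I; peptide=MRLRIHPVSQI
pos 35: UAG -> STOP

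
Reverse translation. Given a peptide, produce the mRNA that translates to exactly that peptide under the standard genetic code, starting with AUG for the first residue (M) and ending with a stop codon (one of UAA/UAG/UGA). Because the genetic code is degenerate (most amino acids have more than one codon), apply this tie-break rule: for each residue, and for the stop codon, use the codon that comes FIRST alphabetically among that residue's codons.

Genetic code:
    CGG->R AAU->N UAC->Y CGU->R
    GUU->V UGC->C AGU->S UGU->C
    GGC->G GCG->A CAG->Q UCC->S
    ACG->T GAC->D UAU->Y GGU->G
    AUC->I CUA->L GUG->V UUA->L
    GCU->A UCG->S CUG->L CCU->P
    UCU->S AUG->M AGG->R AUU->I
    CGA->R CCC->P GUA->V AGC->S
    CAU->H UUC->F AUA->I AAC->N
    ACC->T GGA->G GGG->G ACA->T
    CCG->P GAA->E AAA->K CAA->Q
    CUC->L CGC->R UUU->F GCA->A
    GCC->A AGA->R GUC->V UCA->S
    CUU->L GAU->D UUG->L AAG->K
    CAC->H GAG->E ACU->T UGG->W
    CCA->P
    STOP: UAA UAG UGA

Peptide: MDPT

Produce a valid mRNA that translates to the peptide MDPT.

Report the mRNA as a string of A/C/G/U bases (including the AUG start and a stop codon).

residue 1: M -> AUG (start codon)
residue 2: D codons sorted = GAC,GAU -> pick first = GAC
residue 3: P codons sorted = CCA,CCC,CCG,CCU -> pick first = CCA
residue 4: T codons sorted = ACA,ACC,ACG,ACU -> pick first = ACA
terminator: stop codons sorted = UAA,UAG,UGA -> pick first = UAA

Answer: mRNA: AUGGACCCAACAUAA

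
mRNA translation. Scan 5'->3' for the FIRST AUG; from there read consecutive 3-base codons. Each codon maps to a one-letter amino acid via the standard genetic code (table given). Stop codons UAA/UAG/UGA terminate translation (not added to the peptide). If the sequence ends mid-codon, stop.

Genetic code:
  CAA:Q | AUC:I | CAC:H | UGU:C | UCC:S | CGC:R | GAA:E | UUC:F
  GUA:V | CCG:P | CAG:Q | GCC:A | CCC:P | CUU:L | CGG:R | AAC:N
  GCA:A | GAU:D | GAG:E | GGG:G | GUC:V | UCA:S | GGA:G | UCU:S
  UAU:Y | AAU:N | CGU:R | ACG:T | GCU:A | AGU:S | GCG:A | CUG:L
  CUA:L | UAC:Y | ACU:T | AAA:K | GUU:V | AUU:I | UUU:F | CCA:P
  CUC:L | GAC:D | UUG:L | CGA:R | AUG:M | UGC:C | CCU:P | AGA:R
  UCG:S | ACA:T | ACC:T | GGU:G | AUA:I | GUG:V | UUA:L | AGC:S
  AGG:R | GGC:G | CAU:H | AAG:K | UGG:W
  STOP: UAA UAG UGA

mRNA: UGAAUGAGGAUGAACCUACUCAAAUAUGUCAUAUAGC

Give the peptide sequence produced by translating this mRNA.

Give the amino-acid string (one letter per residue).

Answer: MRMNLLKYVI

Derivation:
start AUG at pos 3
pos 3: AUG -> M; peptide=M
pos 6: AGG -> R; peptide=MR
pos 9: AUG -> M; peptide=MRM
pos 12: AAC -> N; peptide=MRMN
pos 15: CUA -> L; peptide=MRMNL
pos 18: CUC -> L; peptide=MRMNLL
pos 21: AAA -> K; peptide=MRMNLLK
pos 24: UAU -> Y; peptide=MRMNLLKY
pos 27: GUC -> V; peptide=MRMNLLKYV
pos 30: AUA -> I; peptide=MRMNLLKYVI
pos 33: UAG -> STOP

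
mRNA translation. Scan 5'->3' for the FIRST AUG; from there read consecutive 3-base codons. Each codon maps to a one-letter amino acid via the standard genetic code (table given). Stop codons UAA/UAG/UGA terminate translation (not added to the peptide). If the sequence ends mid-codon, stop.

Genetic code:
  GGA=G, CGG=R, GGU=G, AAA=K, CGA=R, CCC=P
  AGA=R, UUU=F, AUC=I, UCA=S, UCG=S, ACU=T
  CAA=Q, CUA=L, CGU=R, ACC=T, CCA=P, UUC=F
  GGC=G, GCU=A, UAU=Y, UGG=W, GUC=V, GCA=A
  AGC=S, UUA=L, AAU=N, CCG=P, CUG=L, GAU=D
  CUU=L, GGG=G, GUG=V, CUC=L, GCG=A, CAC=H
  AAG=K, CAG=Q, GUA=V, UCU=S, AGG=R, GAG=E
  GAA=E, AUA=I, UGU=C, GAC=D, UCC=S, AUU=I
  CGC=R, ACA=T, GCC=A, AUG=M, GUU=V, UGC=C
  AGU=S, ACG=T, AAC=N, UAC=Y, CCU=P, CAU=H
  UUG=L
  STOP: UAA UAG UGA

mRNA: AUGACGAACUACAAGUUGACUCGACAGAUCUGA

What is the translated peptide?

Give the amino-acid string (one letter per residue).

Answer: MTNYKLTRQI

Derivation:
start AUG at pos 0
pos 0: AUG -> M; peptide=M
pos 3: ACG -> T; peptide=MT
pos 6: AAC -> N; peptide=MTN
pos 9: UAC -> Y; peptide=MTNY
pos 12: AAG -> K; peptide=MTNYK
pos 15: UUG -> L; peptide=MTNYKL
pos 18: ACU -> T; peptide=MTNYKLT
pos 21: CGA -> R; peptide=MTNYKLTR
pos 24: CAG -> Q; peptide=MTNYKLTRQ
pos 27: AUC -> I; peptide=MTNYKLTRQI
pos 30: UGA -> STOP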